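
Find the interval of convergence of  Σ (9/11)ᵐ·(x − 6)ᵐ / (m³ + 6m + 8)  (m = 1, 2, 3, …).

[43/9, 65/9]

By the ratio test, |a_{m+1}/a_m| = [(m³ + 6m + 8)/((m+1)³ + 6(m+1) + 8)] · 9/11 → 9/11.
The series converges when 9/11 · |x − 6| < 1, giving R = 11/9.
When x = 65/9, the terms are on the order of 1/m³, so the series converges absolutely by comparison with the p-series (p = 3 > 1).
Endpoint x = 43/9: the series is dominated by a constant times Σ 1/m³, which converges (p = 3 > 1).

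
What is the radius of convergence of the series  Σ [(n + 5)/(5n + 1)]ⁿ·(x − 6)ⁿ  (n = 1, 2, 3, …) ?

Root test: |a_n|^(1/n) = (n + 5)/(5n + 1) → 1/5.
Convergence for |x − 6| · 1/5 < 1, i.e. |x − 6| < 5. So R = 5.

R = 5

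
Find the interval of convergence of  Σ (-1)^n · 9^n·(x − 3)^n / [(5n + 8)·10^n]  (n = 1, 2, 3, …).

By the ratio test, |a_{n+1}/a_n| = [(5n + 8)/(5(n+1) + 8)] · 9/10 → 9/10.
Thus R = 1/(9/10) = 10/9.
Endpoint x = 37/9: convergence follows from the alternating series test (terms decrease monotonically to 0).
When x = 17/9, the terms behave like c/n; limit comparison with the harmonic series gives divergence.

(17/9, 37/9]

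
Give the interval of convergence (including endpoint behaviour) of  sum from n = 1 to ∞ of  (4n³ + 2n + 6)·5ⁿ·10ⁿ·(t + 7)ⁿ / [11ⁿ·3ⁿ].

Apply the ratio test: |a_{n+1}| / |a_n| = [(4(n+1)³ + 2(n+1) + 6)/(4n³ + 2n + 6)] · 5·10/(11·3), which tends to 50/33 as n → ∞.
Thus R = 1/(50/33) = 33/50.
When t = -317/50, the terms do not tend to 0, so the series diverges.
At t = -383/50: the terms do not tend to 0, so the series diverges.

(-383/50, -317/50)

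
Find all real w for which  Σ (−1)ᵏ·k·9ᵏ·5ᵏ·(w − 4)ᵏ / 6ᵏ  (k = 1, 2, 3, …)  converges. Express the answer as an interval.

(58/15, 62/15)

Apply the ratio test: |a_{k+1}| / |a_k| = [(k+1)/k] · 9·5/6, which tends to 15/2 as k → ∞.
Hence the series converges for |w − 4| < 1/(15/2) = 2/15, so the radius of convergence is 2/15.
When w = 62/15, the terms have absolute value of order k, which does not tend to 0, so the series diverges by the divergence test.
Check w = 58/15: the k-th term does not approach 0; divergence by the term test.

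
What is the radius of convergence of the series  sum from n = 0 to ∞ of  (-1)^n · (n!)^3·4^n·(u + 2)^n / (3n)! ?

R = 27/4

Apply the ratio test: |a_{n+1}| / |a_n| = (n+1)³/[(3n+1)·(3n+2)·(3n+3)] · 4, which tends to 4/27 as n → ∞.
Convergence for |u + 2| · 4/27 < 1, i.e. |u + 2| < 27/4. So R = 27/4.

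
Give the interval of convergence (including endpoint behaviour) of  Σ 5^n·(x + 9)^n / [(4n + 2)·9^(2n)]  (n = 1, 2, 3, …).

[-126/5, 36/5)

By the ratio test, |a_{n+1}/a_n| = [(4n + 2)/(4(n+1) + 2)] · 5/81 → 5/81.
Convergence for |x + 9| · 5/81 < 1, i.e. |x + 9| < 81/5. So R = 81/5.
Check x = 36/5: the terms are asymptotic to a nonzero constant times 1/n, so the series diverges by limit comparison with Σ 1/n.
When x = -126/5, the terms alternate in sign and decrease monotonically to 0 in absolute value (size ~ c/n), so the alternating series test gives convergence.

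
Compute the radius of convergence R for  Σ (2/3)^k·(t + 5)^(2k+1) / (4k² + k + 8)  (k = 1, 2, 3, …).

Ratio test: |a_{k+1}/a_k| = [(4k² + k + 8)/(4(k+1)² + (k+1) + 8)] · 2/3 → 2/3 as k → ∞.
Successive powers of (t + 5) differ by 2, so the series converges when |t + 5|² · 2/3 < 1, i.e. |t + 5| < √(3/2). So R = √6/2.

R = √6/2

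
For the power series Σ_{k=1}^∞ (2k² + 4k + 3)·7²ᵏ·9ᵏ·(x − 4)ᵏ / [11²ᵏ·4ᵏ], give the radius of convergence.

R = 484/441

Ratio test: |a_{k+1}/a_k| = [(2(k+1)² + 4(k+1) + 3)/(2k² + 4k + 3)] · 49·9/(121·4) → 441/484 as k → ∞.
The series converges when 441/484 · |x − 4| < 1, giving R = 484/441.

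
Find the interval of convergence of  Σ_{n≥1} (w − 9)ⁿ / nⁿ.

(−∞, ∞)

Root test: |a_n|^(1/n) = 1/n → 0.
Since the n-th root of |a_n| tends to 0, the series converges for all real w; R = ∞.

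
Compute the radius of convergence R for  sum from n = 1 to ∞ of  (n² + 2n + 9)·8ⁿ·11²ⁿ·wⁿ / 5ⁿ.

R = 5/968

The ratio of consecutive coefficients is [((n+1)² + 2(n+1) + 9)/(n² + 2n + 9)] · 8·121/5 → 968/5.
Thus R = 1/(968/5) = 5/968.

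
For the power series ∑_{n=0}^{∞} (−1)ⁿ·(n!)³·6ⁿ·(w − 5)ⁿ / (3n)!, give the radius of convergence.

The ratio of consecutive coefficients is (n+1)³/[(3n+1)·(3n+2)·(3n+3)] · 6 → 2/9.
The series converges when 2/9 · |w − 5| < 1, giving R = 9/2.

R = 9/2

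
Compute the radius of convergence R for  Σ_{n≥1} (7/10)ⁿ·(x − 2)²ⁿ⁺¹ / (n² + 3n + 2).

The ratio of consecutive coefficients is [(n² + 3n + 2)/((n+1)² + 3(n+1) + 2)] · 7/10 → 7/10.
Since the exponent of (x − 2) increases by 2 each term, convergence requires |x − 2|² < 10/7, hence R = √70/7.

R = √70/7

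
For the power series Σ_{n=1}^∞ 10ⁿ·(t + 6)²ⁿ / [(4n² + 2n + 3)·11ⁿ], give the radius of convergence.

R = √110/10

The ratio of consecutive coefficients is [(4n² + 2n + 3)/(4(n+1)² + 2(n+1) + 3)] · 10/11 → 10/11.
Successive powers of (t + 6) differ by 2, so the series converges when |t + 6|² · 10/11 < 1, i.e. |t + 6| < √(11/10). So R = √110/10.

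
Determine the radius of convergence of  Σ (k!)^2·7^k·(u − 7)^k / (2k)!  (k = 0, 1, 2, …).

Ratio test: |a_{k+1}/a_k| = (k+1)²/[(2k+1)·(2k+2)] · 7 → 7/4 as k → ∞.
Thus R = 1/(7/4) = 4/7.

R = 4/7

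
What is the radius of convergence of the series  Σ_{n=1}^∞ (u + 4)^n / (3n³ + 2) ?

The ratio of consecutive coefficients is (3n³ + 2)/(3(n+1)³ + 2) → 1.
Convergence for |u + 4| < 1, so R = 1.

R = 1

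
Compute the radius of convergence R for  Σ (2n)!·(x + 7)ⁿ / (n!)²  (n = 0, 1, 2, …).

R = 1/4

Apply the ratio test: |a_{n+1}| / |a_n| = (2n+1)·(2n+2)/(n+1)², which tends to 4 as n → ∞.
Thus R = 1/(4) = 1/4.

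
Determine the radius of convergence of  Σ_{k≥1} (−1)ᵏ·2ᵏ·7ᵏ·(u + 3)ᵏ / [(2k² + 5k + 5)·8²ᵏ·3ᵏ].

By the ratio test, |a_{k+1}/a_k| = [(2k² + 5k + 5)/(2(k+1)² + 5(k+1) + 5)] · 2·7/(64·3) → 7/96.
Hence the series converges for |u + 3| < 1/(7/96) = 96/7, so the radius of convergence is 96/7.

R = 96/7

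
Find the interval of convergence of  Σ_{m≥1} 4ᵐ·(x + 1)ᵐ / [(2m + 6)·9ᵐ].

Ratio test: |a_{m+1}/a_m| = [(2m + 6)/(2(m+1) + 6)] · 4/9 → 4/9 as m → ∞.
Thus R = 1/(4/9) = 9/4.
Endpoint x = 5/4: the terms behave like c/m; limit comparison with the harmonic series gives divergence.
When x = -13/4, the terms alternate in sign and decrease monotonically to 0 in absolute value (size ~ c/m), so the alternating series test gives convergence.

[-13/4, 5/4)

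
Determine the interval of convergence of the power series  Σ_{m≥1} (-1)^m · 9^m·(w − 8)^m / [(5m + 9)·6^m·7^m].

Ratio test: |a_{m+1}/a_m| = [(5m + 9)/(5(m+1) + 9)] · 9/(6·7) → 3/14 as m → ∞.
The series converges when 3/14 · |w − 8| < 1, giving R = 14/3.
When w = 38/3, the terms alternate in sign and decrease monotonically to 0 in absolute value (size ~ c/m), so the alternating series test gives convergence.
Check w = 10/3: comparison with the harmonic series Σ 1/m shows the series diverges.

(10/3, 38/3]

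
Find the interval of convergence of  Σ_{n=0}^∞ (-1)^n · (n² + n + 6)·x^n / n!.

Apply the ratio test: |a_{n+1}| / |a_n| = ((n+1)² + (n+1) + 6)/(n² + n + 6) · 1/(n+1), which tends to 0 as n → ∞.
The ratio tends to 0 regardless of x, hence R = ∞.

(−∞, ∞)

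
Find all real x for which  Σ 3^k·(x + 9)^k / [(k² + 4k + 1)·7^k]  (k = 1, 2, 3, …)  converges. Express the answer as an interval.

Apply the ratio test: |a_{k+1}| / |a_k| = [(k² + 4k + 1)/((k+1)² + 4(k+1) + 1)] · 3/7, which tends to 3/7 as k → ∞.
Convergence for |x + 9| · 3/7 < 1, i.e. |x + 9| < 7/3. So R = 7/3.
Check x = -20/3: the series is dominated by a constant times Σ 1/k², which converges (p = 2 > 1).
At x = -34/3: the series is dominated by a constant times Σ 1/k², which converges (p = 2 > 1).

[-34/3, -20/3]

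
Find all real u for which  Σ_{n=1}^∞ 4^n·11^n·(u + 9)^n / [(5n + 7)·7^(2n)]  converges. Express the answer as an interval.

Ratio test: |a_{n+1}/a_n| = [(5n + 7)/(5(n+1) + 7)] · 4·11/49 → 44/49 as n → ∞.
Hence the series converges for |u + 9| < 1/(44/49) = 49/44, so the radius of convergence is 49/44.
When u = -347/44, the terms behave like c/n; limit comparison with the harmonic series gives divergence.
Check u = -445/44: the terms alternate in sign and decrease monotonically to 0 in absolute value (size ~ c/n), so the alternating series test gives convergence.

[-445/44, -347/44)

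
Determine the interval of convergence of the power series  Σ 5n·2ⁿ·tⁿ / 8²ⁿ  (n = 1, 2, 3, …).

(-32, 32)

The ratio of consecutive coefficients is [5(n+1)/5n] · 2/64 → 1/32.
Hence the series converges for |t| < 1/(1/32) = 32, so the radius of convergence is 32.
Endpoint t = 32: the terms do not tend to 0, so the series diverges.
Check t = -32: the terms have absolute value of order n, which does not tend to 0, so the series diverges by the divergence test.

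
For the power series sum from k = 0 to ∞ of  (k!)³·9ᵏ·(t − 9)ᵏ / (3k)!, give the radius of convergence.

Apply the ratio test: |a_{k+1}| / |a_k| = (k+1)³/[(3k+1)·(3k+2)·(3k+3)] · 9, which tends to 1/3 as k → ∞.
Thus R = 1/(1/3) = 3.

R = 3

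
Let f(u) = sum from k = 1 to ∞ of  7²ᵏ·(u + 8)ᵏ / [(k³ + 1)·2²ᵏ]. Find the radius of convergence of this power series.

R = 4/49

By the ratio test, |a_{k+1}/a_k| = [(k³ + 1)/((k+1)³ + 1)] · 49/4 → 49/4.
Hence the series converges for |u + 8| < 1/(49/4) = 4/49, so the radius of convergence is 4/49.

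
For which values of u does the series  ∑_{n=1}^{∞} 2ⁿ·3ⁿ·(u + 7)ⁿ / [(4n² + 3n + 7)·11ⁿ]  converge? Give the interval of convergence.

The ratio of consecutive coefficients is [(4n² + 3n + 7)/(4(n+1)² + 3(n+1) + 7)] · 2·3/11 → 6/11.
Thus R = 1/(6/11) = 11/6.
When u = -31/6, the series is dominated by a constant times Σ 1/n², which converges (p = 2 > 1).
Check u = -53/6: the terms are on the order of 1/n², so the series converges absolutely by comparison with the p-series (p = 2 > 1).

[-53/6, -31/6]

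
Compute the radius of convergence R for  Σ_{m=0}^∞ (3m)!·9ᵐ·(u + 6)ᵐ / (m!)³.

Ratio test: |a_{m+1}/a_m| = (3m+1)·(3m+2)·(3m+3)/(m+1)³ · 9 → 243 as m → ∞.
Hence the series converges for |u + 6| < 1/(243) = 1/243, so the radius of convergence is 1/243.

R = 1/243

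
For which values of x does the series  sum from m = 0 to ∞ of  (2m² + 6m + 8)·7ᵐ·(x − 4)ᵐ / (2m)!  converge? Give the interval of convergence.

By the ratio test, |a_{m+1}/a_m| = (2(m+1)² + 6(m+1) + 8)/(2m² + 6m + 8) · 7 · 1/[(2m+1)·(2m+2)] → 0.
The ratio tends to 0 regardless of x, hence R = ∞.

(−∞, ∞)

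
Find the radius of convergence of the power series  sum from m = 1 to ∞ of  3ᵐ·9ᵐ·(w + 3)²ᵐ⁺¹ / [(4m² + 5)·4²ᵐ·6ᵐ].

Ratio test: |a_{m+1}/a_m| = [(4m² + 5)/(4(m+1)² + 5)] · 3·9/(16·6) → 9/32 as m → ∞.
Since the exponent of (w + 3) increases by 2 each term, convergence requires |w + 3|² < 32/9, hence R = 4√2/3.

R = 4√2/3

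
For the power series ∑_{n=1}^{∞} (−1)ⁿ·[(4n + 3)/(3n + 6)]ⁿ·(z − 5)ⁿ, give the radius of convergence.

By the Cauchy root test, |a_n|^(1/n) = (4n + 3)/(3n + 6) → 4/3.
Hence the series converges for |z − 5| < 1/(4/3) = 3/4, so the radius of convergence is 3/4.

R = 3/4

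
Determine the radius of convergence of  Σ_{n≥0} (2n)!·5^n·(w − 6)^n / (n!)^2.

By the ratio test, |a_{n+1}/a_n| = (2n+1)·(2n+2)/(n+1)² · 5 → 20.
Hence the series converges for |w − 6| < 1/(20) = 1/20, so the radius of convergence is 1/20.

R = 1/20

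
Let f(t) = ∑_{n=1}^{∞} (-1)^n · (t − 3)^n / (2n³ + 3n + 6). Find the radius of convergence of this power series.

Apply the ratio test: |a_{n+1}| / |a_n| = (2n³ + 3n + 6)/(2(n+1)³ + 3(n+1) + 6), which tends to 1 as n → ∞.
Convergence for |t − 3| < 1, so R = 1.

R = 1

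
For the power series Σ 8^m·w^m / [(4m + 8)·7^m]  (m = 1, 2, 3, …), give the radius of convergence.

R = 7/8

Ratio test: |a_{m+1}/a_m| = [(4m + 8)/(4(m+1) + 8)] · 8/7 → 8/7 as m → ∞.
Convergence for |w| · 8/7 < 1, i.e. |w| < 7/8. So R = 7/8.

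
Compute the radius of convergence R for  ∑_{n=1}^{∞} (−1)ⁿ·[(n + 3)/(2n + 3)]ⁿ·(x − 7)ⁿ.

Applying the root test, |a_n|^(1/n) = (n + 3)/(2n + 3) → 1/2.
Thus R = 1/(1/2) = 2.

R = 2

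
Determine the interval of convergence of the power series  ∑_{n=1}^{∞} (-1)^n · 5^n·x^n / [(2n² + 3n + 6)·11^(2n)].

[-121/5, 121/5]

By the ratio test, |a_{n+1}/a_n| = [(2n² + 3n + 6)/(2(n+1)² + 3(n+1) + 6)] · 5/121 → 5/121.
Convergence for |x| · 5/121 < 1, i.e. |x| < 121/5. So R = 121/5.
At x = 121/5: the terms are on the order of 1/n², so the series converges absolutely by comparison with the p-series (p = 2 > 1).
When x = -121/5, absolute convergence follows by limit comparison with Σ 1/n².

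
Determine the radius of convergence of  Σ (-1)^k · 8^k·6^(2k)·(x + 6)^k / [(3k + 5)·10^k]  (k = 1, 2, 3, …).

R = 5/144

By the ratio test, |a_{k+1}/a_k| = [(3k + 5)/(3(k+1) + 5)] · 8·36/10 → 144/5.
The series converges when 144/5 · |x + 6| < 1, giving R = 5/144.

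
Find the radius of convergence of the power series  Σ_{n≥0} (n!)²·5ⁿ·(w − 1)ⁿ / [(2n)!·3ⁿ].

R = 12/5

Apply the ratio test: |a_{n+1}| / |a_n| = (n+1)²/[(2n+1)·(2n+2)] · 5/3, which tends to 5/12 as n → ∞.
Convergence for |w − 1| · 5/12 < 1, i.e. |w − 1| < 12/5. So R = 12/5.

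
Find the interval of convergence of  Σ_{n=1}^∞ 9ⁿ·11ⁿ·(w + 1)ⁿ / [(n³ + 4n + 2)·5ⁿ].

The ratio of consecutive coefficients is [(n³ + 4n + 2)/((n+1)³ + 4(n+1) + 2)] · 9·11/5 → 99/5.
Hence the series converges for |w + 1| < 1/(99/5) = 5/99, so the radius of convergence is 5/99.
At w = -94/99: the terms are on the order of 1/n³, so the series converges absolutely by comparison with the p-series (p = 3 > 1).
Check w = -104/99: absolute convergence follows by limit comparison with Σ 1/n³.

[-104/99, -94/99]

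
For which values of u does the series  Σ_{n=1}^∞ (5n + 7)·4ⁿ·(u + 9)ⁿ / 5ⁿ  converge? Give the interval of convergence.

(-41/4, -31/4)

Ratio test: |a_{n+1}/a_n| = [(5(n+1) + 7)/(5n + 7)] · 4/5 → 4/5 as n → ∞.
The series converges when 4/5 · |u + 9| < 1, giving R = 5/4.
Endpoint u = -31/4: the terms have absolute value of order n, which does not tend to 0, so the series diverges by the divergence test.
At u = -41/4: the terms have absolute value of order n, which does not tend to 0, so the series diverges by the divergence test.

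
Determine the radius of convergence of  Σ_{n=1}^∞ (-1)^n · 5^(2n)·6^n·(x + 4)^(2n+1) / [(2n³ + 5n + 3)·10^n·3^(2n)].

By the ratio test, |a_{n+1}/a_n| = [(2n³ + 5n + 3)/(2(n+1)³ + 5(n+1) + 3)] · 25·6/(10·9) → 5/3.
Writing y = (x + 4)², the series in y has radius 3/5, so |x + 4| < √(3/5) and R = √15/5.

R = √15/5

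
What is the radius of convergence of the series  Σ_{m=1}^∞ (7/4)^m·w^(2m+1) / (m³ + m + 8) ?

R = 2√7/7

The ratio of consecutive coefficients is [(m³ + m + 8)/((m+1)³ + (m+1) + 8)] · 7/4 → 7/4.
Successive powers of w differ by 2, so the series converges when |w|² · 7/4 < 1, i.e. |w| < √(4/7). So R = 2√7/7.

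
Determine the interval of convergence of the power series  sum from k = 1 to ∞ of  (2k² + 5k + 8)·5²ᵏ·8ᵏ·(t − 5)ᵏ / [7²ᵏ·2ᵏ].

Ratio test: |a_{k+1}/a_k| = [(2(k+1)² + 5(k+1) + 8)/(2k² + 5k + 8)] · 25·8/(49·2) → 100/49 as k → ∞.
Convergence for |t − 5| · 100/49 < 1, i.e. |t − 5| < 49/100. So R = 49/100.
At t = 549/100: the k-th term does not approach 0; divergence by the term test.
Check t = 451/100: the terms have absolute value of order k², which does not tend to 0, so the series diverges by the divergence test.

(451/100, 549/100)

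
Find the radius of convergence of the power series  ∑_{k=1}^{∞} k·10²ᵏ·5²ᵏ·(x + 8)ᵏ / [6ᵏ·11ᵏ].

Ratio test: |a_{k+1}/a_k| = [(k+1)/k] · 100·25/(6·11) → 1250/33 as k → ∞.
Hence the series converges for |x + 8| < 1/(1250/33) = 33/1250, so the radius of convergence is 33/1250.

R = 33/1250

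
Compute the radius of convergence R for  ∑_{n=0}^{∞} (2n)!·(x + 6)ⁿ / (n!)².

By the ratio test, |a_{n+1}/a_n| = (2n+1)·(2n+2)/(n+1)² → 4.
Convergence for |x + 6| · 4 < 1, i.e. |x + 6| < 1/4. So R = 1/4.

R = 1/4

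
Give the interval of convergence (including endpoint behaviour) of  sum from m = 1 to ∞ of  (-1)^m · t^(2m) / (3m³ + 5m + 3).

The ratio of consecutive coefficients is (3m³ + 5m + 3)/(3(m+1)³ + 5(m+1) + 3) → 1.
Writing y = t², the series in y has radius 1, so |t| < √(1) = 1 and R = 1.
Endpoint t = 1: the terms are on the order of 1/m³, so the series converges absolutely by comparison with the p-series (p = 3 > 1).
At t = -1: the series is dominated by a constant times Σ 1/m³, which converges (p = 3 > 1).

[-1, 1]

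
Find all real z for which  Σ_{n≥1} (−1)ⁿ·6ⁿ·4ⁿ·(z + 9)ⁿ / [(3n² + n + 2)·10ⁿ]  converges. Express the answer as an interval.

Ratio test: |a_{n+1}/a_n| = [(3n² + n + 2)/(3(n+1)² + (n+1) + 2)] · 6·4/10 → 12/5 as n → ∞.
Hence the series converges for |z + 9| < 1/(12/5) = 5/12, so the radius of convergence is 5/12.
Endpoint z = -103/12: the terms are on the order of 1/n², so the series converges absolutely by comparison with the p-series (p = 2 > 1).
Check z = -113/12: the series is dominated by a constant times Σ 1/n², which converges (p = 2 > 1).

[-113/12, -103/12]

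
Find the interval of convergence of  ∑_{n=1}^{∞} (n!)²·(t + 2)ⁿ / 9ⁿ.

Ratio test: |a_{n+1}/a_n| = (n+1)² · 1/9 → ∞ as n → ∞.
Since the ratio → ∞, the series diverges for every t ≠ -2, and R = 0.

{-2}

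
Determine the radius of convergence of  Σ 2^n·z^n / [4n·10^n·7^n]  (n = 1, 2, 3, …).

R = 35

The ratio of consecutive coefficients is [4n/4(n+1)] · 2/(10·7) → 1/35.
Hence the series converges for |z| < 1/(1/35) = 35, so the radius of convergence is 35.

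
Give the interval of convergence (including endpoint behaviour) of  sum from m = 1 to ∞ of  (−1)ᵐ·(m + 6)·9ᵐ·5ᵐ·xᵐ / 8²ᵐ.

By the ratio test, |a_{m+1}/a_m| = [((m+1) + 6)/(m + 6)] · 9·5/64 → 45/64.
Hence the series converges for |x| < 1/(45/64) = 64/45, so the radius of convergence is 64/45.
When x = 64/45, the terms have absolute value of order m, which does not tend to 0, so the series diverges by the divergence test.
At x = -64/45: the terms do not tend to 0, so the series diverges.

(-64/45, 64/45)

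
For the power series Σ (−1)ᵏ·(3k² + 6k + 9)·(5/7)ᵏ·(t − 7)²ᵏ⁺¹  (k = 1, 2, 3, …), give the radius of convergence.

R = √35/5

Ratio test: |a_{k+1}/a_k| = [(3(k+1)² + 6(k+1) + 9)/(3k² + 6k + 9)] · 5/7 → 5/7 as k → ∞.
Since the exponent of (t − 7) increases by 2 each term, convergence requires |t − 7|² < 7/5, hence R = √35/5.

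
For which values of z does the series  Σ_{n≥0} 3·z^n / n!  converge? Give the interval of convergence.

Apply the ratio test: |a_{n+1}| / |a_n| = 3/3 · 1/(n+1), which tends to 0 as n → ∞.
The limit is 0, so the series converges for all z; R = ∞.

(−∞, ∞)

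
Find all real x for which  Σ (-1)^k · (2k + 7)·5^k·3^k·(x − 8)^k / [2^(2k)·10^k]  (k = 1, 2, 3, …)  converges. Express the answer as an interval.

(16/3, 32/3)

The ratio of consecutive coefficients is [(2(k+1) + 7)/(2k + 7)] · 5·3/(4·10) → 3/8.
Thus R = 1/(3/8) = 8/3.
When x = 32/3, the k-th term does not approach 0; divergence by the term test.
Endpoint x = 16/3: the terms do not tend to 0, so the series diverges.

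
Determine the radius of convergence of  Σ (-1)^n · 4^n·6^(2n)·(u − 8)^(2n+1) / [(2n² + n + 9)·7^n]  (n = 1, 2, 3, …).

R = √7/12

The ratio of consecutive coefficients is [(2n² + n + 9)/(2(n+1)² + (n+1) + 9)] · 4·36/7 → 144/7.
Successive powers of (u − 8) differ by 2, so the series converges when |u − 8|² · 144/7 < 1, i.e. |u − 8| < √(7/144). So R = √7/12.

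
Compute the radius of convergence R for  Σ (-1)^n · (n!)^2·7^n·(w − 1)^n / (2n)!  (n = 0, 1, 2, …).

Apply the ratio test: |a_{n+1}| / |a_n| = (n+1)²/[(2n+1)·(2n+2)] · 7, which tends to 7/4 as n → ∞.
Thus R = 1/(7/4) = 4/7.

R = 4/7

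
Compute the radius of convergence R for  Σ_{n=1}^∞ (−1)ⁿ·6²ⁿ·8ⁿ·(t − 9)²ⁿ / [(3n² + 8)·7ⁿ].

R = √14/24

Apply the ratio test: |a_{n+1}| / |a_n| = [(3n² + 8)/(3(n+1)² + 8)] · 36·8/7, which tends to 288/7 as n → ∞.
Writing y = (t − 9)², the series in y has radius 7/288, so |t − 9| < √(7/288) and R = √14/24.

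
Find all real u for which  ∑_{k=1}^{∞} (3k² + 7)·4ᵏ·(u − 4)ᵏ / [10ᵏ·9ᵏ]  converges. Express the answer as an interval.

(-37/2, 53/2)

Apply the ratio test: |a_{k+1}| / |a_k| = [(3(k+1)² + 7)/(3k² + 7)] · 4/(10·9), which tends to 2/45 as k → ∞.
Thus R = 1/(2/45) = 45/2.
At u = 53/2: the terms do not tend to 0, so the series diverges.
At u = -37/2: the k-th term does not approach 0; divergence by the term test.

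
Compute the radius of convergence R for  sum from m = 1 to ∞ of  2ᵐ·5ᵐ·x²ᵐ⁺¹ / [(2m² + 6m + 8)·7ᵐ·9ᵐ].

R = 3√70/10

By the ratio test, |a_{m+1}/a_m| = [(2m² + 6m + 8)/(2(m+1)² + 6(m+1) + 8)] · 2·5/(7·9) → 10/63.
Since the exponent of x increases by 2 each term, convergence requires |x|² < 63/10, hence R = 3√70/10.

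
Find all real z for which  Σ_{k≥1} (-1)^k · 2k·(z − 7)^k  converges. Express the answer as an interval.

(6, 8)

Ratio test: |a_{k+1}/a_k| = 2(k+1)/2k → 1 as k → ∞.
Convergence for |z − 7| < 1, so R = 1.
When z = 8, the terms do not tend to 0, so the series diverges.
Endpoint z = 6: the k-th term does not approach 0; divergence by the term test.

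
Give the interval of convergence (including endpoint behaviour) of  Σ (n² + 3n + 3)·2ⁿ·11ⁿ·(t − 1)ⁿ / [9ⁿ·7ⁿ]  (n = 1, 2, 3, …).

(-41/22, 85/22)

Ratio test: |a_{n+1}/a_n| = [((n+1)² + 3(n+1) + 3)/(n² + 3n + 3)] · 2·11/(9·7) → 22/63 as n → ∞.
The series converges when 22/63 · |t − 1| < 1, giving R = 63/22.
Endpoint t = 85/22: the n-th term does not approach 0; divergence by the term test.
At t = -41/22: the n-th term does not approach 0; divergence by the term test.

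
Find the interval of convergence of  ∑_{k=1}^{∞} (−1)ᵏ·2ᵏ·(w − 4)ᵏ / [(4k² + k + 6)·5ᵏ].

Apply the ratio test: |a_{k+1}| / |a_k| = [(4k² + k + 6)/(4(k+1)² + (k+1) + 6)] · 2/5, which tends to 2/5 as k → ∞.
Convergence for |w − 4| · 2/5 < 1, i.e. |w − 4| < 5/2. So R = 5/2.
Endpoint w = 13/2: the terms are on the order of 1/k², so the series converges absolutely by comparison with the p-series (p = 2 > 1).
At w = 3/2: the series is dominated by a constant times Σ 1/k², which converges (p = 2 > 1).

[3/2, 13/2]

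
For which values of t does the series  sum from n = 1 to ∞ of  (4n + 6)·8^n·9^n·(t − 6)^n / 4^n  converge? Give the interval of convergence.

Ratio test: |a_{n+1}/a_n| = [(4(n+1) + 6)/(4n + 6)] · 8·9/4 → 18 as n → ∞.
Convergence for |t − 6| · 18 < 1, i.e. |t − 6| < 1/18. So R = 1/18.
At t = 109/18: the n-th term does not approach 0; divergence by the term test.
Check t = 107/18: the terms do not tend to 0, so the series diverges.

(107/18, 109/18)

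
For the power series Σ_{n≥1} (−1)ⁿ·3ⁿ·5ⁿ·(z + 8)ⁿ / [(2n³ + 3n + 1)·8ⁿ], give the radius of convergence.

Ratio test: |a_{n+1}/a_n| = [(2n³ + 3n + 1)/(2(n+1)³ + 3(n+1) + 1)] · 3·5/8 → 15/8 as n → ∞.
Thus R = 1/(15/8) = 8/15.

R = 8/15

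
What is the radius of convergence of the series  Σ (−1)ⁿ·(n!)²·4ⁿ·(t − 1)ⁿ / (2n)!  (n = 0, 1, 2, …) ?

R = 1

The ratio of consecutive coefficients is (n+1)²/[(2n+1)·(2n+2)] · 4 → 1.
So the series converges when |t − 1| < 1 and diverges when |t − 1| > 1; R = 1.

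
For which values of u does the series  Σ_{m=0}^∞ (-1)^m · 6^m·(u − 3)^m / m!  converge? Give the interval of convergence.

(−∞, ∞)

Ratio test: |a_{m+1}/a_m| = 6 · 1/(m+1) → 0 as m → ∞.
The limit is 0, so the series converges for all u; R = ∞.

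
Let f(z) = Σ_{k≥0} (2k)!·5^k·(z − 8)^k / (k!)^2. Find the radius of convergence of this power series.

Apply the ratio test: |a_{k+1}| / |a_k| = (2k+1)·(2k+2)/(k+1)² · 5, which tends to 20 as k → ∞.
Thus R = 1/(20) = 1/20.

R = 1/20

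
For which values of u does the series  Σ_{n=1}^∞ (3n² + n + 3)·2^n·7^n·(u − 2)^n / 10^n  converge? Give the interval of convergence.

Apply the ratio test: |a_{n+1}| / |a_n| = [(3(n+1)² + (n+1) + 3)/(3n² + n + 3)] · 2·7/10, which tends to 7/5 as n → ∞.
Thus R = 1/(7/5) = 5/7.
Check u = 19/7: the n-th term does not approach 0; divergence by the term test.
Endpoint u = 9/7: the terms do not tend to 0, so the series diverges.

(9/7, 19/7)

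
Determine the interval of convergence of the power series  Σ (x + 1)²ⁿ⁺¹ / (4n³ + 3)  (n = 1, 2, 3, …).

By the ratio test, |a_{n+1}/a_n| = (4n³ + 3)/(4(n+1)³ + 3) → 1.
Since the exponent of (x + 1) increases by 2 each term, convergence requires |x + 1|² < 1, hence R = 1.
Check x = 0: absolute convergence follows by limit comparison with Σ 1/n³.
Endpoint x = -2: absolute convergence follows by limit comparison with Σ 1/n³.

[-2, 0]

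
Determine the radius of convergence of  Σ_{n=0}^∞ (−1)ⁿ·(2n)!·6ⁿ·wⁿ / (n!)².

By the ratio test, |a_{n+1}/a_n| = (2n+1)·(2n+2)/(n+1)² · 6 → 24.
Convergence for |w| · 24 < 1, i.e. |w| < 1/24. So R = 1/24.

R = 1/24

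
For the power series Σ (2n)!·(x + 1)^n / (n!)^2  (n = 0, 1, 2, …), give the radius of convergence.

By the ratio test, |a_{n+1}/a_n| = (2n+1)·(2n+2)/(n+1)² → 4.
Convergence for |x + 1| · 4 < 1, i.e. |x + 1| < 1/4. So R = 1/4.

R = 1/4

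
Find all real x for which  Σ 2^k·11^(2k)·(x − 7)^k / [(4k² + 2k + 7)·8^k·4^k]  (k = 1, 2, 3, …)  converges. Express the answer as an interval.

Ratio test: |a_{k+1}/a_k| = [(4k² + 2k + 7)/(4(k+1)² + 2(k+1) + 7)] · 2·121/(8·4) → 121/16 as k → ∞.
Convergence for |x − 7| · 121/16 < 1, i.e. |x − 7| < 16/121. So R = 16/121.
Check x = 863/121: the series is dominated by a constant times Σ 1/k², which converges (p = 2 > 1).
Endpoint x = 831/121: the series is dominated by a constant times Σ 1/k², which converges (p = 2 > 1).

[831/121, 863/121]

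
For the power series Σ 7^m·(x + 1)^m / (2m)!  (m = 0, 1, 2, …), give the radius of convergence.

R = ∞

By the ratio test, |a_{m+1}/a_m| = 7 · 1/[(2m+1)·(2m+2)] → 0.
The ratio tends to 0 regardless of x, hence R = ∞.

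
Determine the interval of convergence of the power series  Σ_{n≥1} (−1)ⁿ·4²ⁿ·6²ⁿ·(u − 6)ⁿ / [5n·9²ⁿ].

(375/64, 393/64]

By the ratio test, |a_{n+1}/a_n| = [5n/5(n+1)] · 16·36/81 → 64/9.
Hence the series converges for |u − 6| < 1/(64/9) = 9/64, so the radius of convergence is 9/64.
When u = 393/64, the terms alternate in sign and decrease monotonically to 0 in absolute value (size ~ c/n), so the alternating series test gives convergence.
At u = 375/64: comparison with the harmonic series Σ 1/n shows the series diverges.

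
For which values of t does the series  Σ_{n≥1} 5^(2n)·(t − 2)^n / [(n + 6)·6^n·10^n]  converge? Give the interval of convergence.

Apply the ratio test: |a_{n+1}| / |a_n| = [(n + 6)/((n+1) + 6)] · 25/(6·10), which tends to 5/12 as n → ∞.
Hence the series converges for |t − 2| < 1/(5/12) = 12/5, so the radius of convergence is 12/5.
Endpoint t = 22/5: the terms behave like c/n; limit comparison with the harmonic series gives divergence.
When t = -2/5, convergence follows from the alternating series test (terms decrease monotonically to 0).

[-2/5, 22/5)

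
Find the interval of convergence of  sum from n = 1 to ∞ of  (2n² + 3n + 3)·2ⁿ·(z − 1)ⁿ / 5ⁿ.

Apply the ratio test: |a_{n+1}| / |a_n| = [(2(n+1)² + 3(n+1) + 3)/(2n² + 3n + 3)] · 2/5, which tends to 2/5 as n → ∞.
Thus R = 1/(2/5) = 5/2.
Check z = 7/2: the terms have absolute value of order n², which does not tend to 0, so the series diverges by the divergence test.
At z = -3/2: the terms do not tend to 0, so the series diverges.

(-3/2, 7/2)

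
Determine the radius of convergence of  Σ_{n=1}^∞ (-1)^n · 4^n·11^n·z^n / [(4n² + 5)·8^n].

R = 2/11

The ratio of consecutive coefficients is [(4n² + 5)/(4(n+1)² + 5)] · 4·11/8 → 11/2.
Hence the series converges for |z| < 1/(11/2) = 2/11, so the radius of convergence is 2/11.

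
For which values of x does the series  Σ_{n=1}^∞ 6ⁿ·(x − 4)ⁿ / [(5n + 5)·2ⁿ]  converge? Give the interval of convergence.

The ratio of consecutive coefficients is [(5n + 5)/(5(n+1) + 5)] · 6/2 → 3.
The series converges when 3 · |x − 4| < 1, giving R = 1/3.
At x = 13/3: the terms behave like c/n; limit comparison with the harmonic series gives divergence.
When x = 11/3, an alternating series whose terms decrease to 0 in absolute value, so it converges by the Leibniz criterion.

[11/3, 13/3)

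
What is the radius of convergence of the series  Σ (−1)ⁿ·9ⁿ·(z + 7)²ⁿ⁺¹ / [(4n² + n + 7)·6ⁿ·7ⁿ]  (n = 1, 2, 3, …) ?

The ratio of consecutive coefficients is [(4n² + n + 7)/(4(n+1)² + (n+1) + 7)] · 9/(6·7) → 3/14.
Writing y = (z + 7)², the series in y has radius 14/3, so |z + 7| < √(14/3) and R = √42/3.

R = √42/3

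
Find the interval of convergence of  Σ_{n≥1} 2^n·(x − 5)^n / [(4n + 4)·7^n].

[3/2, 17/2)

Ratio test: |a_{n+1}/a_n| = [(4n + 4)/(4(n+1) + 4)] · 2/7 → 2/7 as n → ∞.
Hence the series converges for |x − 5| < 1/(2/7) = 7/2, so the radius of convergence is 7/2.
Endpoint x = 17/2: the terms are asymptotic to a nonzero constant times 1/n, so the series diverges by limit comparison with Σ 1/n.
At x = 3/2: the terms alternate in sign and decrease monotonically to 0 in absolute value (size ~ c/n), so the alternating series test gives convergence.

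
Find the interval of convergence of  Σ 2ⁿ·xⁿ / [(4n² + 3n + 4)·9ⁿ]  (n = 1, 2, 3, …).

[-9/2, 9/2]

By the ratio test, |a_{n+1}/a_n| = [(4n² + 3n + 4)/(4(n+1)² + 3(n+1) + 4)] · 2/9 → 2/9.
The series converges when 2/9 · |x| < 1, giving R = 9/2.
When x = 9/2, the terms are on the order of 1/n², so the series converges absolutely by comparison with the p-series (p = 2 > 1).
At x = -9/2: the terms are on the order of 1/n², so the series converges absolutely by comparison with the p-series (p = 2 > 1).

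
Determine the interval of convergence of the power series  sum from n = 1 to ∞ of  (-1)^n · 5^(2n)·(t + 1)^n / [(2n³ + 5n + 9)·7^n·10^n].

[-19/5, 9/5]

Ratio test: |a_{n+1}/a_n| = [(2n³ + 5n + 9)/(2(n+1)³ + 5(n+1) + 9)] · 25/(7·10) → 5/14 as n → ∞.
Hence the series converges for |t + 1| < 1/(5/14) = 14/5, so the radius of convergence is 14/5.
When t = 9/5, the series is dominated by a constant times Σ 1/n³, which converges (p = 3 > 1).
When t = -19/5, the terms are on the order of 1/n³, so the series converges absolutely by comparison with the p-series (p = 3 > 1).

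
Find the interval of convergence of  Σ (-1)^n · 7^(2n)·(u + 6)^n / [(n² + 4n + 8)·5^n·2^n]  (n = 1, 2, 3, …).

Apply the ratio test: |a_{n+1}| / |a_n| = [(n² + 4n + 8)/((n+1)² + 4(n+1) + 8)] · 49/(5·2), which tends to 49/10 as n → ∞.
Hence the series converges for |u + 6| < 1/(49/10) = 10/49, so the radius of convergence is 10/49.
Check u = -284/49: the terms are on the order of 1/n², so the series converges absolutely by comparison with the p-series (p = 2 > 1).
At u = -304/49: the terms are on the order of 1/n², so the series converges absolutely by comparison with the p-series (p = 2 > 1).

[-304/49, -284/49]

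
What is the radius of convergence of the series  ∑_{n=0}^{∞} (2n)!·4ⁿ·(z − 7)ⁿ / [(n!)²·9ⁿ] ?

Apply the ratio test: |a_{n+1}| / |a_n| = (2n+1)·(2n+2)/(n+1)² · 4/9, which tends to 16/9 as n → ∞.
The series converges when 16/9 · |z − 7| < 1, giving R = 9/16.

R = 9/16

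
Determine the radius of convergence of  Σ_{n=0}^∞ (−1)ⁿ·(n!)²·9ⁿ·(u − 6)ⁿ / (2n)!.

R = 4/9

Apply the ratio test: |a_{n+1}| / |a_n| = (n+1)²/[(2n+1)·(2n+2)] · 9, which tends to 9/4 as n → ∞.
Hence the series converges for |u − 6| < 1/(9/4) = 4/9, so the radius of convergence is 4/9.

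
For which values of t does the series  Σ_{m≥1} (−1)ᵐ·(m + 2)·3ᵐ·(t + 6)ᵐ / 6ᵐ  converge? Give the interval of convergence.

By the ratio test, |a_{m+1}/a_m| = [((m+1) + 2)/(m + 2)] · 3/6 → 1/2.
Convergence for |t + 6| · 1/2 < 1, i.e. |t + 6| < 2. So R = 2.
Check t = -4: the terms have absolute value of order m, which does not tend to 0, so the series diverges by the divergence test.
Check t = -8: the terms have absolute value of order m, which does not tend to 0, so the series diverges by the divergence test.

(-8, -4)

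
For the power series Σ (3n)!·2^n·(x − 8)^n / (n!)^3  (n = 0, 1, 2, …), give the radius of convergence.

R = 1/54

Apply the ratio test: |a_{n+1}| / |a_n| = (3n+1)·(3n+2)·(3n+3)/(n+1)³ · 2, which tends to 54 as n → ∞.
Thus R = 1/(54) = 1/54.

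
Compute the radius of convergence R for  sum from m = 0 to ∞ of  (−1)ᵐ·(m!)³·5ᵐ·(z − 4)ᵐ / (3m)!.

The ratio of consecutive coefficients is (m+1)³/[(3m+1)·(3m+2)·(3m+3)] · 5 → 5/27.
Hence the series converges for |z − 4| < 1/(5/27) = 27/5, so the radius of convergence is 27/5.

R = 27/5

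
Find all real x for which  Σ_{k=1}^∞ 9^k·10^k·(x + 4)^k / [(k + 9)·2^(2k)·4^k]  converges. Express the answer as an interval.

[-188/45, -172/45)

Apply the ratio test: |a_{k+1}| / |a_k| = [(k + 9)/((k+1) + 9)] · 9·10/(4·4), which tends to 45/8 as k → ∞.
Hence the series converges for |x + 4| < 1/(45/8) = 8/45, so the radius of convergence is 8/45.
Check x = -172/45: comparison with the harmonic series Σ 1/k shows the series diverges.
When x = -188/45, convergence follows from the alternating series test (terms decrease monotonically to 0).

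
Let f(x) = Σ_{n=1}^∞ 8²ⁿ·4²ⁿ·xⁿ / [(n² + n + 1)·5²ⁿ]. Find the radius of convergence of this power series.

Ratio test: |a_{n+1}/a_n| = [(n² + n + 1)/((n+1)² + (n+1) + 1)] · 64·16/25 → 1024/25 as n → ∞.
Thus R = 1/(1024/25) = 25/1024.

R = 25/1024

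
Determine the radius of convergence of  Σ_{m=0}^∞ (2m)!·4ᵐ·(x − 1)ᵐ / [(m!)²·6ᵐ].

R = 3/8

By the ratio test, |a_{m+1}/a_m| = (2m+1)·(2m+2)/(m+1)² · 4/6 → 8/3.
Thus R = 1/(8/3) = 3/8.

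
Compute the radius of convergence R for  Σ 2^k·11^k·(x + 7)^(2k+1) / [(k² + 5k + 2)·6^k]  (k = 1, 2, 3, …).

The ratio of consecutive coefficients is [(k² + 5k + 2)/((k+1)² + 5(k+1) + 2)] · 2·11/6 → 11/3.
Since the exponent of (x + 7) increases by 2 each term, convergence requires |x + 7|² < 3/11, hence R = √33/11.

R = √33/11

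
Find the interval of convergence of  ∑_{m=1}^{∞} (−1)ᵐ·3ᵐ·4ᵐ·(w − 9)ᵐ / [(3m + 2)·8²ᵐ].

Ratio test: |a_{m+1}/a_m| = [(3m + 2)/(3(m+1) + 2)] · 3·4/64 → 3/16 as m → ∞.
Hence the series converges for |w − 9| < 1/(3/16) = 16/3, so the radius of convergence is 16/3.
At w = 43/3: an alternating series whose terms decrease to 0 in absolute value, so it converges by the Leibniz criterion.
Check w = 11/3: the terms behave like c/m; limit comparison with the harmonic series gives divergence.

(11/3, 43/3]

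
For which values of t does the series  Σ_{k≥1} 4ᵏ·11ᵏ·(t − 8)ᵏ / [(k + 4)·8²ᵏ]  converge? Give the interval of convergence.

The ratio of consecutive coefficients is [(k + 4)/((k+1) + 4)] · 4·11/64 → 11/16.
Hence the series converges for |t − 8| < 1/(11/16) = 16/11, so the radius of convergence is 16/11.
When t = 104/11, comparison with the harmonic series Σ 1/k shows the series diverges.
When t = 72/11, an alternating series whose terms decrease to 0 in absolute value, so it converges by the Leibniz criterion.

[72/11, 104/11)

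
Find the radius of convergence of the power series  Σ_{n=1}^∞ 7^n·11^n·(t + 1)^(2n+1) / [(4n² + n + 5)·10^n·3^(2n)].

R = 3√770/77

The ratio of consecutive coefficients is [(4n² + n + 5)/(4(n+1)² + (n+1) + 5)] · 7·11/(10·9) → 77/90.
Since the exponent of (t + 1) increases by 2 each term, convergence requires |t + 1|² < 90/77, hence R = 3√770/77.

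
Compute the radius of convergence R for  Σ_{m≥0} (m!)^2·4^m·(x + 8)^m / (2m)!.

Apply the ratio test: |a_{m+1}| / |a_m| = (m+1)²/[(2m+1)·(2m+2)] · 4, which tends to 1 as m → ∞.
Convergence for |x + 8| < 1, so R = 1.

R = 1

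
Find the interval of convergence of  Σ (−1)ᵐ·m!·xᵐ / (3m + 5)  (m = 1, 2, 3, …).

By the ratio test, |a_{m+1}/a_m| = (m+1) · (3m + 5)/(3(m+1) + 5) → ∞.
Since the ratio → ∞, the series diverges for every x ≠ 0, and R = 0.

{0}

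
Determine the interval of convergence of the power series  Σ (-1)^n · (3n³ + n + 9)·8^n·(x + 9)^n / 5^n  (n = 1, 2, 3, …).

Apply the ratio test: |a_{n+1}| / |a_n| = [(3(n+1)³ + (n+1) + 9)/(3n³ + n + 9)] · 8/5, which tends to 8/5 as n → ∞.
The series converges when 8/5 · |x + 9| < 1, giving R = 5/8.
Endpoint x = -67/8: the terms do not tend to 0, so the series diverges.
At x = -77/8: the terms have absolute value of order n³, which does not tend to 0, so the series diverges by the divergence test.

(-77/8, -67/8)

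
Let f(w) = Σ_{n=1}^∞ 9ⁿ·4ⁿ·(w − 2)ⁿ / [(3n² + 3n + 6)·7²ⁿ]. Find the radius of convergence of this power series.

Ratio test: |a_{n+1}/a_n| = [(3n² + 3n + 6)/(3(n+1)² + 3(n+1) + 6)] · 9·4/49 → 36/49 as n → ∞.
Thus R = 1/(36/49) = 49/36.

R = 49/36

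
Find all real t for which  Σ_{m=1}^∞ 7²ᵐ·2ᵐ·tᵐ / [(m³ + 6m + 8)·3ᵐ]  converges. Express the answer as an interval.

[-3/98, 3/98]

Ratio test: |a_{m+1}/a_m| = [(m³ + 6m + 8)/((m+1)³ + 6(m+1) + 8)] · 49·2/3 → 98/3 as m → ∞.
Convergence for |t| · 98/3 < 1, i.e. |t| < 3/98. So R = 3/98.
When t = 3/98, the series is dominated by a constant times Σ 1/m³, which converges (p = 3 > 1).
Endpoint t = -3/98: the series is dominated by a constant times Σ 1/m³, which converges (p = 3 > 1).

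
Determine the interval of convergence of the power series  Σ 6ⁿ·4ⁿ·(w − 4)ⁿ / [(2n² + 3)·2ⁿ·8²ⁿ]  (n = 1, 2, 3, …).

[-4/3, 28/3]

The ratio of consecutive coefficients is [(2n² + 3)/(2(n+1)² + 3)] · 6·4/(2·64) → 3/16.
Hence the series converges for |w − 4| < 1/(3/16) = 16/3, so the radius of convergence is 16/3.
Endpoint w = 28/3: the series is dominated by a constant times Σ 1/n², which converges (p = 2 > 1).
When w = -4/3, the series is dominated by a constant times Σ 1/n², which converges (p = 2 > 1).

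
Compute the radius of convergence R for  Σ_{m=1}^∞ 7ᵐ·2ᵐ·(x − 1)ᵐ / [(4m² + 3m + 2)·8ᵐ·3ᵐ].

By the ratio test, |a_{m+1}/a_m| = [(4m² + 3m + 2)/(4(m+1)² + 3(m+1) + 2)] · 7·2/(8·3) → 7/12.
The series converges when 7/12 · |x − 1| < 1, giving R = 12/7.

R = 12/7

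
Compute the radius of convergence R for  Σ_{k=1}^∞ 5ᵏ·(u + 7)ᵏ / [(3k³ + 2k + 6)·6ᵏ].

The ratio of consecutive coefficients is [(3k³ + 2k + 6)/(3(k+1)³ + 2(k+1) + 6)] · 5/6 → 5/6.
Hence the series converges for |u + 7| < 1/(5/6) = 6/5, so the radius of convergence is 6/5.

R = 6/5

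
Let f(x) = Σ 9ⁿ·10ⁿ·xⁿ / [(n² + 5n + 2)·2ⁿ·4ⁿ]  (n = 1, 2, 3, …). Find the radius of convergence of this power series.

R = 4/45

Ratio test: |a_{n+1}/a_n| = [(n² + 5n + 2)/((n+1)² + 5(n+1) + 2)] · 9·10/(2·4) → 45/4 as n → ∞.
Hence the series converges for |x| < 1/(45/4) = 4/45, so the radius of convergence is 4/45.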